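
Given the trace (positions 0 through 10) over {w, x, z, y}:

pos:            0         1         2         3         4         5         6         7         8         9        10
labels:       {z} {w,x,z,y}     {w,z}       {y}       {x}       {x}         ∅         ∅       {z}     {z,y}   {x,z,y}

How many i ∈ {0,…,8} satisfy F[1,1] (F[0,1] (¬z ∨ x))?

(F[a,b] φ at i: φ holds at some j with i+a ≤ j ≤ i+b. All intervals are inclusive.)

Evaluate at each i in [0,8]:
  i=0: ✓ (witness j=1)
  i=1: ✓ (witness j=2)
  i=2: ✓ (witness j=3)
  i=3: ✓ (witness j=4)
  i=4: ✓ (witness j=5)
  i=5: ✓ (witness j=6)
  i=6: ✓ (witness j=7)
  i=7: ✗ (none in [8,8])
  i=8: ✓ (witness j=9)
Positions where it holds: {0, 1, 2, 3, 4, 5, 6, 8} → 8.

8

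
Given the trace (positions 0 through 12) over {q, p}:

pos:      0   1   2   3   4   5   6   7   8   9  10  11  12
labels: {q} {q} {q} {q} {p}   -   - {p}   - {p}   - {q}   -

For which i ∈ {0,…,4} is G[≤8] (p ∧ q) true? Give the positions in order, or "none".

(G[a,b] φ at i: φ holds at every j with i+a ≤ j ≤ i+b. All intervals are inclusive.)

none

Evaluate at each i in [0,4]:
  i=0: ✗ (fails at j=0)
  i=1: ✗ (fails at j=1)
  i=2: ✗ (fails at j=2)
  i=3: ✗ (fails at j=3)
  i=4: ✗ (fails at j=4)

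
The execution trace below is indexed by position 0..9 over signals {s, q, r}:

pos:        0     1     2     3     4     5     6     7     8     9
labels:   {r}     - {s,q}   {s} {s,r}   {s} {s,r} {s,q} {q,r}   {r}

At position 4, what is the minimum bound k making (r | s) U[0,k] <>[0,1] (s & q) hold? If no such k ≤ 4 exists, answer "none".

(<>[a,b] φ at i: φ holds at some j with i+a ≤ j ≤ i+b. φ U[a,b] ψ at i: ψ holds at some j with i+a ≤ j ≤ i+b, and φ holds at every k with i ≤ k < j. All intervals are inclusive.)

2

Need earliest j ≥ 4 with <>[0,1] (s & q), and (r | s) at every k in [4,j-1].
  j=4: rhs fails.
  j=5: rhs fails.
  j=6: rhs holds; lhs holds on [4,5]. k = 2.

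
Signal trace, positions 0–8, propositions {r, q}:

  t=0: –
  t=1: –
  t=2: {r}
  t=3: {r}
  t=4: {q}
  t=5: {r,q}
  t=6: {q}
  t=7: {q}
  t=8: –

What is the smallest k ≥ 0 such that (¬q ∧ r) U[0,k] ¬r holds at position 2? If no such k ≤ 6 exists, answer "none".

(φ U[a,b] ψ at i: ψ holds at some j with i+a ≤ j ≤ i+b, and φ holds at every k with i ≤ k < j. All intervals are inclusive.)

2

Need earliest j ≥ 2 with ¬r, and (¬q ∧ r) at every k in [2,j-1].
  j=2: rhs fails.
  j=3: rhs fails.
  j=4: rhs holds; lhs holds on [2,3]. k = 2.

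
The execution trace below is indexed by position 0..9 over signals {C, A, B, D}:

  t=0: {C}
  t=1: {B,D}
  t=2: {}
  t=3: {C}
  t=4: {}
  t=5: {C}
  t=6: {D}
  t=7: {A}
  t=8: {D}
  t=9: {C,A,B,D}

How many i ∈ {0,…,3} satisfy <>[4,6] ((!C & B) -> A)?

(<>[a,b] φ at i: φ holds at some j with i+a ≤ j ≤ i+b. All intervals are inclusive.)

4

Evaluate at each i in [0,3]:
  i=0: ✓ (witness j=4)
  i=1: ✓ (witness j=5)
  i=2: ✓ (witness j=6)
  i=3: ✓ (witness j=7)
Positions where it holds: {0, 1, 2, 3} → 4.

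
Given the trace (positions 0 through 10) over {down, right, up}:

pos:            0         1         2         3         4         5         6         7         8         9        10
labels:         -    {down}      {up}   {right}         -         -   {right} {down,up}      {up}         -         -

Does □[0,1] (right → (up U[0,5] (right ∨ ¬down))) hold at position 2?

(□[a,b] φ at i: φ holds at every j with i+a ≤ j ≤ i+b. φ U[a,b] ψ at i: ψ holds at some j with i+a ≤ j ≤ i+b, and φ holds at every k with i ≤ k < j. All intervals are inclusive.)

Holds

Check (right → (up U[0,5] (right ∨ ¬down))) at every j in [2,3]:
  j=2: antecedent false → ✓
  j=3: antecedent true; consequent holds → ✓
All positions satisfy it → formula holds.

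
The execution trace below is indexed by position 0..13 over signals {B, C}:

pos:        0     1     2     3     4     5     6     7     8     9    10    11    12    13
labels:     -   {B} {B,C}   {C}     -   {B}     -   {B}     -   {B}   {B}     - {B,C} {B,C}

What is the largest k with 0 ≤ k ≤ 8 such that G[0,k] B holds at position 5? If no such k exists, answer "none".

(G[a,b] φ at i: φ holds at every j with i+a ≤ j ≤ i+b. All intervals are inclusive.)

0

B must hold from j=5 onward; find where it first fails.
  j=5: holds
  j=6: fails
Holds on [5,5], so largest k = 0.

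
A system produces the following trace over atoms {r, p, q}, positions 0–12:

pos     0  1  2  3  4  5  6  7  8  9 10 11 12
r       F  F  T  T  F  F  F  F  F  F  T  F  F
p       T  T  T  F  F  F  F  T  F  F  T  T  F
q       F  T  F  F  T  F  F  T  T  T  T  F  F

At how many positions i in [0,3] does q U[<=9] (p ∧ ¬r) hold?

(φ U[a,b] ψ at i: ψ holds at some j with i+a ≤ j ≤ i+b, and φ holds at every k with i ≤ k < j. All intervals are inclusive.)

2

Evaluate at each i in [0,3]:
  i=0: ✓ (rhs at j=0)
  i=1: ✓ (rhs at j=1)
  i=2: ✗ (lhs fails at k=2 before rhs at j=7)
  i=3: ✗ (lhs fails at k=3 before rhs at j=7)
Positions where it holds: {0, 1} → 2.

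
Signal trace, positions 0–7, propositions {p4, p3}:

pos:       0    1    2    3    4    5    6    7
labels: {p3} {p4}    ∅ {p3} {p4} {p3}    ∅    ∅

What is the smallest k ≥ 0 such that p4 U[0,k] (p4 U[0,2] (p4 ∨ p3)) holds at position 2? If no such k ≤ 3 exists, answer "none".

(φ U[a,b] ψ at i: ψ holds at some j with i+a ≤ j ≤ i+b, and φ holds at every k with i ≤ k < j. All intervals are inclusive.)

none

Need earliest j ≥ 2 with (p4 U[0,2] (p4 ∨ p3)), and p4 at every k in [2,j-1].
  j=2: rhs fails.
  j=3: rhs holds but lhs fails at k=2.
  j=4: rhs holds but lhs fails at k=2.
  j=5: rhs holds but lhs fails at k=2.
No witness within the range → none.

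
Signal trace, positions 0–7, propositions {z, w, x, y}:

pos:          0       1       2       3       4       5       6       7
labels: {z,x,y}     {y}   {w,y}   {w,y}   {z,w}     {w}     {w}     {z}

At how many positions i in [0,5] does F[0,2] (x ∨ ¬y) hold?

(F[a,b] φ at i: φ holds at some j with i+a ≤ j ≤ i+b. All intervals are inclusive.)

Evaluate at each i in [0,5]:
  i=0: ✓ (witness j=0)
  i=1: ✗ (none in [1,3])
  i=2: ✓ (witness j=4)
  i=3: ✓ (witness j=4)
  i=4: ✓ (witness j=4)
  i=5: ✓ (witness j=5)
Positions where it holds: {0, 2, 3, 4, 5} → 5.

5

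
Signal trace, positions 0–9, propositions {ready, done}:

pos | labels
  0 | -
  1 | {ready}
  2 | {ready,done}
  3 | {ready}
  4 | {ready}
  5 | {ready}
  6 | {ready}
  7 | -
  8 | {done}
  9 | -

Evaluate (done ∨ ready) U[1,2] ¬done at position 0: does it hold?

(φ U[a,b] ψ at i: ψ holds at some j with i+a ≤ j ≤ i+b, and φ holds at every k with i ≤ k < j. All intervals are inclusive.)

Need some j in [1,2] with ¬done, and (done ∨ ready) at every k in [0,j-1].
  j=1: ¬done holds, but (done ∨ ready) fails at k=0 → not this j.
  j=2: ¬done false.
No j in the window works → until fails.

False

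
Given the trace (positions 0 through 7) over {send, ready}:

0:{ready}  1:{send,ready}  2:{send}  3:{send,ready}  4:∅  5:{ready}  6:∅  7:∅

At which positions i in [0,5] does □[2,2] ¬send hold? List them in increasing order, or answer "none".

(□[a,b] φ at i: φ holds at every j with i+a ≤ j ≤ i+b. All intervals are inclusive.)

Evaluate at each i in [0,5]:
  i=0: ✗ (fails at j=2)
  i=1: ✗ (fails at j=3)
  i=2: ✓ (all of [4,4])
  i=3: ✓ (all of [5,5])
  i=4: ✓ (all of [6,6])
  i=5: ✓ (all of [7,7])

2, 3, 4, 5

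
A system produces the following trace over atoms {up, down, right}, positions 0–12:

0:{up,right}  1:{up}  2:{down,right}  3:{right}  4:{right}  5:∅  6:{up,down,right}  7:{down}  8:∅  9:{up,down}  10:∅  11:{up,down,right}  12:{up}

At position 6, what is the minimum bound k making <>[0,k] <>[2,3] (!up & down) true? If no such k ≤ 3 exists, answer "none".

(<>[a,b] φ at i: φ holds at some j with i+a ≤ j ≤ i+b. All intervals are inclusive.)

none

Scan j = 6,7,… for <>[2,3] (!up & down):
  j=6: fails
  j=7: fails
  j=8: fails
  j=9: fails
No j in [6,9] satisfies it → none.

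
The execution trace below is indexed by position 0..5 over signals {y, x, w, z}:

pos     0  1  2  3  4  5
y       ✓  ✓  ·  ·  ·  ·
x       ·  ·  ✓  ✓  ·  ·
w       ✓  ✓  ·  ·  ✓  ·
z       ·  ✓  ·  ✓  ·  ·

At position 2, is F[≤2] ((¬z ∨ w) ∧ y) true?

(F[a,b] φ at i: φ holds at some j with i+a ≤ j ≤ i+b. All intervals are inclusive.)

False

Check ((¬z ∨ w) ∧ y) at each j in [2,4]:
  j=2: false
  j=3: false
  j=4: false
No position in the window satisfies it → formula fails.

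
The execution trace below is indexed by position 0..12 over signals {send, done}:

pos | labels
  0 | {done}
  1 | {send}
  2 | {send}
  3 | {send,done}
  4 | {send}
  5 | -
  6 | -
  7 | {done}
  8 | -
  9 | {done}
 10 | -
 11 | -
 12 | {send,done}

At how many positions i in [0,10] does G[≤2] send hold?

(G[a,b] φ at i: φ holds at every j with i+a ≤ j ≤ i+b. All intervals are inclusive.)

2

Evaluate at each i in [0,10]:
  i=0: ✗ (fails at j=0)
  i=1: ✓ (all of [1,3])
  i=2: ✓ (all of [2,4])
  i=3: ✗ (fails at j=5)
  i=4: ✗ (fails at j=5)
  i=5: ✗ (fails at j=5)
  i=6: ✗ (fails at j=6)
  i=7: ✗ (fails at j=7)
  i=8: ✗ (fails at j=8)
  i=9: ✗ (fails at j=9)
  i=10: ✗ (fails at j=10)
Positions where it holds: {1, 2} → 2.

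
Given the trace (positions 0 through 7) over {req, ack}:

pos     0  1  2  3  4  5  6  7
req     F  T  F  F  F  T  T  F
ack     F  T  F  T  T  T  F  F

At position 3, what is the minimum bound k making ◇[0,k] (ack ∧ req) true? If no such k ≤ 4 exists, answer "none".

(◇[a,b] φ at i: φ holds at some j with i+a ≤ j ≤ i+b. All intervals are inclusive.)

Scan j = 3,4,… for (ack ∧ req):
  j=3: fails
  j=4: fails
  j=5: holds
First hit at j=5, so smallest k = 5-3 = 2.

2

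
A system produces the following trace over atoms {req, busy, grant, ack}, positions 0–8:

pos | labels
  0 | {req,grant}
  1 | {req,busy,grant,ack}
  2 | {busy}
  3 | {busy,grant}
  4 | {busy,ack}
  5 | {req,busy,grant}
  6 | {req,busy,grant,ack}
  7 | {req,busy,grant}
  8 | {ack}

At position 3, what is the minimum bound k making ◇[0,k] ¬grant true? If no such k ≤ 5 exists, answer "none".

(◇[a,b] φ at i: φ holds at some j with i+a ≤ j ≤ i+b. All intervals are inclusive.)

Scan j = 3,4,… for ¬grant:
  j=3: fails
  j=4: holds
First hit at j=4, so smallest k = 4-3 = 1.

1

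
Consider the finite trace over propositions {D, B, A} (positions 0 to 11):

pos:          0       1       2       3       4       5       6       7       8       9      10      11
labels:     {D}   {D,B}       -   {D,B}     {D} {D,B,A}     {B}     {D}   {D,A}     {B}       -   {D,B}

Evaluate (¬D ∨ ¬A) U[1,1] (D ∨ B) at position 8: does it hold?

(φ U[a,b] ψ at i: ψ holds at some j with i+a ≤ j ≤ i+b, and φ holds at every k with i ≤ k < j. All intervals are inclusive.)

No

Need some j in [9,9] with (D ∨ B), and (¬D ∨ ¬A) at every k in [8,j-1].
  j=9: (D ∨ B) holds, but (¬D ∨ ¬A) fails at k=8 → not this j.
No j in the window works → until fails.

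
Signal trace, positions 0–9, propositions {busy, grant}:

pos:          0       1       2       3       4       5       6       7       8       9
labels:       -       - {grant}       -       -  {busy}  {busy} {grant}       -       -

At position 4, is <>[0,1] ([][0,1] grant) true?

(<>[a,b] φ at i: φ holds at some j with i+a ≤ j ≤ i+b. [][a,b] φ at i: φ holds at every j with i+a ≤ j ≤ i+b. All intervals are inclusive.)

Does not hold

Check [][0,1] grant at each j in [4,5]:
  j=4: fails at 4
  j=5: fails at 5
No position in the window satisfies it → formula fails.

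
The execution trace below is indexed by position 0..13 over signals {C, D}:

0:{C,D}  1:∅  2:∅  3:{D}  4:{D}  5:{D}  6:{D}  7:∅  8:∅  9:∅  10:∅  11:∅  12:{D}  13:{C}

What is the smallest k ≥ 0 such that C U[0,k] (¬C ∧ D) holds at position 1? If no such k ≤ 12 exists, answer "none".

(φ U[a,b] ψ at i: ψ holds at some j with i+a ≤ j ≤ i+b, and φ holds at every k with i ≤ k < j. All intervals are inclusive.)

none

Need earliest j ≥ 1 with (¬C ∧ D), and C at every k in [1,j-1].
  j=1: rhs fails.
  j=2: rhs fails.
  j=3: rhs holds but lhs fails at k=1.
  j=4: rhs holds but lhs fails at k=1.
  j=5: rhs holds but lhs fails at k=1.
  j=6: rhs holds but lhs fails at k=1.
  j=7: rhs fails.
  j=8: rhs fails.
  j=9: rhs fails.
  j=10: rhs fails.
  j=11: rhs fails.
  j=12: rhs holds but lhs fails at k=1.
  j=13: rhs fails.
No witness within the range → none.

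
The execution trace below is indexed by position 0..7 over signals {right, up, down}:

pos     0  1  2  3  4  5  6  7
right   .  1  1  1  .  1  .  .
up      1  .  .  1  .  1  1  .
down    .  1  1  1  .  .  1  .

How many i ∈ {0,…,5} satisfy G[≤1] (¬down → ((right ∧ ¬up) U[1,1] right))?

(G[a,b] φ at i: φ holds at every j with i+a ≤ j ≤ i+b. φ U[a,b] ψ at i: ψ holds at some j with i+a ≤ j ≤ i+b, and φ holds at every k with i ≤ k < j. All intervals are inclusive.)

Evaluate at each i in [0,5]:
  i=0: ✗ (fails at j=0)
  i=1: ✓ (all of [1,2])
  i=2: ✓ (all of [2,3])
  i=3: ✗ (fails at j=4)
  i=4: ✗ (fails at j=4)
  i=5: ✗ (fails at j=5)
Positions where it holds: {1, 2} → 2.

2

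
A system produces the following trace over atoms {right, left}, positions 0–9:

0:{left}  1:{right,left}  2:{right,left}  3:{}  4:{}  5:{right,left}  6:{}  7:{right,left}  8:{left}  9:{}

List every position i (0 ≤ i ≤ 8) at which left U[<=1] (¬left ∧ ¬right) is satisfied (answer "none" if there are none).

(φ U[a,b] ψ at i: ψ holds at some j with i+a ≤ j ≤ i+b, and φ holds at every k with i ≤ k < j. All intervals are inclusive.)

Evaluate at each i in [0,8]:
  i=0: ✗ (no rhs in [0,1])
  i=1: ✗ (no rhs in [1,2])
  i=2: ✓ (rhs at j=3; lhs holds on [2,2])
  i=3: ✓ (rhs at j=3)
  i=4: ✓ (rhs at j=4)
  i=5: ✓ (rhs at j=6; lhs holds on [5,5])
  i=6: ✓ (rhs at j=6)
  i=7: ✗ (no rhs in [7,8])
  i=8: ✓ (rhs at j=9; lhs holds on [8,8])

2, 3, 4, 5, 6, 8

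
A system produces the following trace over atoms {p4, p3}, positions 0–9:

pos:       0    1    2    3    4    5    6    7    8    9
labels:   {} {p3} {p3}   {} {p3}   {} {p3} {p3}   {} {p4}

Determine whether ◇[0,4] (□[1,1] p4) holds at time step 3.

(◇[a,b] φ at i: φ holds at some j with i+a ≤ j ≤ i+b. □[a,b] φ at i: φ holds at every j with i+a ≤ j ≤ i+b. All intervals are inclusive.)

Check □[1,1] p4 at each j in [3,7]:
  j=3: fails at 4
  j=4: fails at 5
  j=5: fails at 6
  j=6: fails at 7
  j=7: fails at 8
No position in the window satisfies it → formula fails.

Does not hold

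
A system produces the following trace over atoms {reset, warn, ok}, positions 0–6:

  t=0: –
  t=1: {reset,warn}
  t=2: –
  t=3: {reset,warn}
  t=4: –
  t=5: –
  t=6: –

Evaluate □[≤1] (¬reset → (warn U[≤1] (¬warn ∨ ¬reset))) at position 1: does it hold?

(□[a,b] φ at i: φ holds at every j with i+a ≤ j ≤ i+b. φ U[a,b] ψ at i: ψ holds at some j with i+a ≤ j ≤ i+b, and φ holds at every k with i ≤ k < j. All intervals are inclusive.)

True

Check (¬reset → (warn U[≤1] (¬warn ∨ ¬reset))) at every j in [1,2]:
  j=1: antecedent false → ✓
  j=2: antecedent true; consequent holds → ✓
All positions satisfy it → formula holds.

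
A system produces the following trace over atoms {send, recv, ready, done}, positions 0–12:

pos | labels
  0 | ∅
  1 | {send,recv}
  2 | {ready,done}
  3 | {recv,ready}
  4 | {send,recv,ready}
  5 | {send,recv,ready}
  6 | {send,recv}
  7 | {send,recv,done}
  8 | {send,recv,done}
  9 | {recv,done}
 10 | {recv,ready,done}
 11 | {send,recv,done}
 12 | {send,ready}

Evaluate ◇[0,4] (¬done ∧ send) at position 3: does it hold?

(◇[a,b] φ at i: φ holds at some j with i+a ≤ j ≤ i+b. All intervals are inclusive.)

Check (¬done ∧ send) at each j in [3,7]:
  j=3: false
  j=4: true
  j=5: true
  j=6: true
  j=7: false
Found at j=4 → formula holds.

Holds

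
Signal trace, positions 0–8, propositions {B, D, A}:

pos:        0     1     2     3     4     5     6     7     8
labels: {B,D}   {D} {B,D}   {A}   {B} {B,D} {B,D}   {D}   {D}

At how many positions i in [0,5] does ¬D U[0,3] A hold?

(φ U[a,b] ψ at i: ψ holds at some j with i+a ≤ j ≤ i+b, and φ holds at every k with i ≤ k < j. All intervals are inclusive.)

1

Evaluate at each i in [0,5]:
  i=0: ✗ (lhs fails at k=0 before rhs at j=3)
  i=1: ✗ (lhs fails at k=1 before rhs at j=3)
  i=2: ✗ (lhs fails at k=2 before rhs at j=3)
  i=3: ✓ (rhs at j=3)
  i=4: ✗ (no rhs in [4,7])
  i=5: ✗ (no rhs in [5,8])
Positions where it holds: {3} → 1.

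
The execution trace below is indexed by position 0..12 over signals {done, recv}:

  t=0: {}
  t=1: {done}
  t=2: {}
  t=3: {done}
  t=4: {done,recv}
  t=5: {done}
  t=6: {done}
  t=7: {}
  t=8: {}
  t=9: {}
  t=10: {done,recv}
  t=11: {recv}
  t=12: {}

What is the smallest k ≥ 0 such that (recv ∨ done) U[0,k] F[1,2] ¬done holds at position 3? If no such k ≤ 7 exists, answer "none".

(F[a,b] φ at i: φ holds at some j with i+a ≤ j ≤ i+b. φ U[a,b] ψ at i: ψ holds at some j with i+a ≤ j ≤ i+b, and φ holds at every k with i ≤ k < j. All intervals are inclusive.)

Need earliest j ≥ 3 with F[1,2] ¬done, and (recv ∨ done) at every k in [3,j-1].
  j=3: rhs fails.
  j=4: rhs fails.
  j=5: rhs holds; lhs holds on [3,4]. k = 2.

2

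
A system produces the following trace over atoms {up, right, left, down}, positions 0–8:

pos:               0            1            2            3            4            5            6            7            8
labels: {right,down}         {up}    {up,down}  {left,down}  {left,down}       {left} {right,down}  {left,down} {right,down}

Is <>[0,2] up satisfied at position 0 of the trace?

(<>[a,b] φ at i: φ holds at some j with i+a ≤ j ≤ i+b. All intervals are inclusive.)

Holds

Check up at each j in [0,2]:
  j=0: false
  j=1: true
  j=2: true
Found at j=1 → formula holds.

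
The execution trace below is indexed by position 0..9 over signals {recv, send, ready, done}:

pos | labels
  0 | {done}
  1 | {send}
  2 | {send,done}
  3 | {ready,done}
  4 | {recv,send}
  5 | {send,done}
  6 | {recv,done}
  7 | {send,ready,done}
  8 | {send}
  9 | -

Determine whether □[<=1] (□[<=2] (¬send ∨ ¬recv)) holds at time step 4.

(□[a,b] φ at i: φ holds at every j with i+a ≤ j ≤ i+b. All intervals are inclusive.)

Does not hold

Check □[<=2] (¬send ∨ ¬recv) at every j in [4,5]:
  j=4: fails at 4
  j=5: holds on [5,7]
Fails at j=4 → formula fails.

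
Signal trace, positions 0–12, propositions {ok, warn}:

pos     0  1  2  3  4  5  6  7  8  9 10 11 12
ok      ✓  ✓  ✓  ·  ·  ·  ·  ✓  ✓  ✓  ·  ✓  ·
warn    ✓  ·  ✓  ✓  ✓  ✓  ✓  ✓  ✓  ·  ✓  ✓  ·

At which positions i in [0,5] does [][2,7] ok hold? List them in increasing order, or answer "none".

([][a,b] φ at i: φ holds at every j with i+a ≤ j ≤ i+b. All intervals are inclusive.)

none

Evaluate at each i in [0,5]:
  i=0: ✗ (fails at j=3)
  i=1: ✗ (fails at j=3)
  i=2: ✗ (fails at j=4)
  i=3: ✗ (fails at j=5)
  i=4: ✗ (fails at j=6)
  i=5: ✗ (fails at j=10)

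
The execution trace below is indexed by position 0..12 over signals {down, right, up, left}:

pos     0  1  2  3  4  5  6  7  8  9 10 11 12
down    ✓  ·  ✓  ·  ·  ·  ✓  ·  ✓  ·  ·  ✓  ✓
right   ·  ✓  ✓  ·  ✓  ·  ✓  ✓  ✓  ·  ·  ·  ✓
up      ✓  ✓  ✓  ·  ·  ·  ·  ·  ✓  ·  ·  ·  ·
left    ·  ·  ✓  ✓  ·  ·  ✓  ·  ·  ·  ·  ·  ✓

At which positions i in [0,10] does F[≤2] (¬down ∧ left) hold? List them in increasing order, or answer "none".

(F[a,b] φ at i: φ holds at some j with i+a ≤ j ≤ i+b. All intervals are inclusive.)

1, 2, 3

Evaluate at each i in [0,10]:
  i=0: ✗ (none in [0,2])
  i=1: ✓ (witness j=3)
  i=2: ✓ (witness j=3)
  i=3: ✓ (witness j=3)
  i=4: ✗ (none in [4,6])
  i=5: ✗ (none in [5,7])
  i=6: ✗ (none in [6,8])
  i=7: ✗ (none in [7,9])
  i=8: ✗ (none in [8,10])
  i=9: ✗ (none in [9,11])
  i=10: ✗ (none in [10,12])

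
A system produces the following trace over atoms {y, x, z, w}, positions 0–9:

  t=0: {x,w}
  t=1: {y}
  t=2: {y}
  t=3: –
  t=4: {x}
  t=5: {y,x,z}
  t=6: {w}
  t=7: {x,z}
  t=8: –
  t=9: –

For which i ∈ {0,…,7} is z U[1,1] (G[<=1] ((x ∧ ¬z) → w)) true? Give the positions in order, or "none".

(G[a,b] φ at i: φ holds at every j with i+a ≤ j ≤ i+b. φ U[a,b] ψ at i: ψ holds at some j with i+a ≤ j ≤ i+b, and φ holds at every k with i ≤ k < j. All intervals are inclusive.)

Evaluate at each i in [0,7]:
  i=0: ✗ (lhs fails at k=0 before rhs at j=1)
  i=1: ✗ (lhs fails at k=1 before rhs at j=2)
  i=2: ✗ (no rhs in [3,3])
  i=3: ✗ (no rhs in [4,4])
  i=4: ✗ (lhs fails at k=4 before rhs at j=5)
  i=5: ✓ (rhs at j=6; lhs holds on [5,5])
  i=6: ✗ (lhs fails at k=6 before rhs at j=7)
  i=7: ✓ (rhs at j=8; lhs holds on [7,7])

5, 7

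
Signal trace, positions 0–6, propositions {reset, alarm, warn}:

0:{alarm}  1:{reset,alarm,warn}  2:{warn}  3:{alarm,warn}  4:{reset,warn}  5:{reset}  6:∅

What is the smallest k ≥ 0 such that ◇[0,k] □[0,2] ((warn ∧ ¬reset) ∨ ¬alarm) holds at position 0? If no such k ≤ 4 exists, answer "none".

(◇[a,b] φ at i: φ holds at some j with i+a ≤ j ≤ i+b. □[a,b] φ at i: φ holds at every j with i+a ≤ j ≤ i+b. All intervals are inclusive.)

Scan j = 0,1,… for □[0,2] ((warn ∧ ¬reset) ∨ ¬alarm):
  j=0: fails
  j=1: fails
  j=2: holds
First hit at j=2, so smallest k = 2-0 = 2.

2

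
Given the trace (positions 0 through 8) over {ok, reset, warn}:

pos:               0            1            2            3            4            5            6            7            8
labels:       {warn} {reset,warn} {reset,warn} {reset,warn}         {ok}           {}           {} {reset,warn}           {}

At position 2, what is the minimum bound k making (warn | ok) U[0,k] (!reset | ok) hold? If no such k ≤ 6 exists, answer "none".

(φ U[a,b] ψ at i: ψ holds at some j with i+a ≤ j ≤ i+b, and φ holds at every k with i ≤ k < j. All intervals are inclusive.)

Need earliest j ≥ 2 with (!reset | ok), and (warn | ok) at every k in [2,j-1].
  j=2: rhs fails.
  j=3: rhs fails.
  j=4: rhs holds; lhs holds on [2,3]. k = 2.

2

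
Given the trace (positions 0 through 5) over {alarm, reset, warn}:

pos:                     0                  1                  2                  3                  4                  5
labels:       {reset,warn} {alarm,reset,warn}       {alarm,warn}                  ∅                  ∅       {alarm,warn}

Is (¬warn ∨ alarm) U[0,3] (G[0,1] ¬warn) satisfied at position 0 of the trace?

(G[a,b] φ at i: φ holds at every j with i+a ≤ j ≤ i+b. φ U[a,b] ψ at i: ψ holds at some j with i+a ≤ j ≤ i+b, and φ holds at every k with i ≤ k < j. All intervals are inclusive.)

Need some j in [0,3] with G[0,1] ¬warn, and (¬warn ∨ alarm) at every k in [0,j-1].
  j=0: G[0,1] ¬warn — fails at 0.
  j=1: G[0,1] ¬warn — fails at 1.
  j=2: G[0,1] ¬warn — fails at 2.
  j=3: G[0,1] ¬warn holds, but (¬warn ∨ alarm) fails at k=0 → not this j.
No j in the window works → until fails.

No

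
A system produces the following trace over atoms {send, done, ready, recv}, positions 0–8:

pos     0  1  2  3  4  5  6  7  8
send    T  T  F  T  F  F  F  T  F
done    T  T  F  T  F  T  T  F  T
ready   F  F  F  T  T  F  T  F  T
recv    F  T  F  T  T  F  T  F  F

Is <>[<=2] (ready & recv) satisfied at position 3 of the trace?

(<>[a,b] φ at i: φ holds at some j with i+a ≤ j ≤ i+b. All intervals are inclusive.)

Check (ready & recv) at each j in [3,5]:
  j=3: true
  j=4: true
  j=5: false
Found at j=3 → formula holds.

Holds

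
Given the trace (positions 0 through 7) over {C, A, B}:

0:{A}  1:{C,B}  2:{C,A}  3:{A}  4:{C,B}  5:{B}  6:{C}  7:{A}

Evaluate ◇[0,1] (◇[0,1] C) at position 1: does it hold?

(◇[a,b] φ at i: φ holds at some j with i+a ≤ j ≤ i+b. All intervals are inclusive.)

True

Check ◇[0,1] C at each j in [1,2]:
  j=1: holds (witness at 1)
  j=2: holds (witness at 2)
Found at j=1 → formula holds.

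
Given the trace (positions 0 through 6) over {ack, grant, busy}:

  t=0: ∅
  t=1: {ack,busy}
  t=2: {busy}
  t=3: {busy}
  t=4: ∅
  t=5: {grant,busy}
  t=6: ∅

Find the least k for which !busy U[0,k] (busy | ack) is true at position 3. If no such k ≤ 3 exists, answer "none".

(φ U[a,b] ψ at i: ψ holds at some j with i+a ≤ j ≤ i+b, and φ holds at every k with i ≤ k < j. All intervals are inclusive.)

Need earliest j ≥ 3 with (busy | ack), and !busy at every k in [3,j-1].
  j=3: rhs holds (empty prefix). k = 0.

0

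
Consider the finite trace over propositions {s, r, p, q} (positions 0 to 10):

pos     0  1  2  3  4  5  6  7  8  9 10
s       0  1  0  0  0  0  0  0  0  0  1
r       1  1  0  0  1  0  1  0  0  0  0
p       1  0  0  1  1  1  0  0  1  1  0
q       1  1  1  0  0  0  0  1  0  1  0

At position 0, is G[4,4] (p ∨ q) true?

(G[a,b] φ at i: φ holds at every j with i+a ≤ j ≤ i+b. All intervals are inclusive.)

Check (p ∨ q) at every j in [4,4]:
  j=4: true
All positions satisfy it → formula holds.

True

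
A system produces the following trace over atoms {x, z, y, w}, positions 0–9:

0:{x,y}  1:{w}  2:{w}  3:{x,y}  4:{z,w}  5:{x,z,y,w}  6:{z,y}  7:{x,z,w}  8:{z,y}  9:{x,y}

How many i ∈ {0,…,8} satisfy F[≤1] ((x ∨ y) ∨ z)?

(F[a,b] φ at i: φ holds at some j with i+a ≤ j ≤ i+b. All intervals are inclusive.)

Evaluate at each i in [0,8]:
  i=0: ✓ (witness j=0)
  i=1: ✗ (none in [1,2])
  i=2: ✓ (witness j=3)
  i=3: ✓ (witness j=3)
  i=4: ✓ (witness j=4)
  i=5: ✓ (witness j=5)
  i=6: ✓ (witness j=6)
  i=7: ✓ (witness j=7)
  i=8: ✓ (witness j=8)
Positions where it holds: {0, 2, 3, 4, 5, 6, 7, 8} → 8.

8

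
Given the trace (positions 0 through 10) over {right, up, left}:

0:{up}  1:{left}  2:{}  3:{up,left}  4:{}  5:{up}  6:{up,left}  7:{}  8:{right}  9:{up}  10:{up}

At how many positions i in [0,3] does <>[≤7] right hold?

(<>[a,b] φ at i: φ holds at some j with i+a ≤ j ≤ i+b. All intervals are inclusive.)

Evaluate at each i in [0,3]:
  i=0: ✗ (none in [0,7])
  i=1: ✓ (witness j=8)
  i=2: ✓ (witness j=8)
  i=3: ✓ (witness j=8)
Positions where it holds: {1, 2, 3} → 3.

3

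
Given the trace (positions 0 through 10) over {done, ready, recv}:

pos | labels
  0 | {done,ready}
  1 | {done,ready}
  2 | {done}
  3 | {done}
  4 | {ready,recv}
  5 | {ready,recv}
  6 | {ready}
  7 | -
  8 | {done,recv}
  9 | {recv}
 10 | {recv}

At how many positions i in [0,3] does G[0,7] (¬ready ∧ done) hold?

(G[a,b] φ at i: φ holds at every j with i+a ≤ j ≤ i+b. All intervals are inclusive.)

0

Evaluate at each i in [0,3]:
  i=0: ✗ (fails at j=0)
  i=1: ✗ (fails at j=1)
  i=2: ✗ (fails at j=4)
  i=3: ✗ (fails at j=4)
Positions where it holds: {} → 0.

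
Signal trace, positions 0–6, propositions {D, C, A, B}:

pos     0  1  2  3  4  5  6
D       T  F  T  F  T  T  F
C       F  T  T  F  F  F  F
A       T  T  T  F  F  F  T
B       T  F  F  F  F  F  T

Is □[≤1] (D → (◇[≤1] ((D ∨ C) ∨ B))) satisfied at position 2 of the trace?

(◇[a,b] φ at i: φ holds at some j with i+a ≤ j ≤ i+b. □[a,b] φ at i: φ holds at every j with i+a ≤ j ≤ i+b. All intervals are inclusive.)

True

Check (D → (◇[≤1] ((D ∨ C) ∨ B))) at every j in [2,3]:
  j=2: antecedent true; consequent holds (witness at 2) → ✓
  j=3: antecedent false → ✓
All positions satisfy it → formula holds.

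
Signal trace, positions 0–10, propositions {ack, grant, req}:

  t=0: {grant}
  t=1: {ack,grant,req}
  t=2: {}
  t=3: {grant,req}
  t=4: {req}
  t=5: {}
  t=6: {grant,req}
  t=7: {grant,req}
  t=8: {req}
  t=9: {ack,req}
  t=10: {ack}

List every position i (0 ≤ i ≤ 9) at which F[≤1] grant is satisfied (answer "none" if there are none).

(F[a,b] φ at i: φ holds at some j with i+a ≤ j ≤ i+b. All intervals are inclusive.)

Evaluate at each i in [0,9]:
  i=0: ✓ (witness j=0)
  i=1: ✓ (witness j=1)
  i=2: ✓ (witness j=3)
  i=3: ✓ (witness j=3)
  i=4: ✗ (none in [4,5])
  i=5: ✓ (witness j=6)
  i=6: ✓ (witness j=6)
  i=7: ✓ (witness j=7)
  i=8: ✗ (none in [8,9])
  i=9: ✗ (none in [9,10])

0, 1, 2, 3, 5, 6, 7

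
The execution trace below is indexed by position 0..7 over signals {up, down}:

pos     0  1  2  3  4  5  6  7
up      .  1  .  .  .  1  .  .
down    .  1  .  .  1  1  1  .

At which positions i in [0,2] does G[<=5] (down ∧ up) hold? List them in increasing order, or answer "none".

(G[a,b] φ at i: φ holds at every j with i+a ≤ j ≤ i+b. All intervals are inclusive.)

Evaluate at each i in [0,2]:
  i=0: ✗ (fails at j=0)
  i=1: ✗ (fails at j=2)
  i=2: ✗ (fails at j=2)

none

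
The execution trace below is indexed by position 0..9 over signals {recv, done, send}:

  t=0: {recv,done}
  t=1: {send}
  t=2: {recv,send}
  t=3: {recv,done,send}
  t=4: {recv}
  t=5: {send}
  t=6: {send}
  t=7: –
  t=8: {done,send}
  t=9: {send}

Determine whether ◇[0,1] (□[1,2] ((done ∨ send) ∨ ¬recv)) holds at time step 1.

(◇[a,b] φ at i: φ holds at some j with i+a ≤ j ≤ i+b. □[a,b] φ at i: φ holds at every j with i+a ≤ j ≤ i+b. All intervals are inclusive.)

True

Check □[1,2] ((done ∨ send) ∨ ¬recv) at each j in [1,2]:
  j=1: holds on [2,3]
  j=2: fails at 4
Found at j=1 → formula holds.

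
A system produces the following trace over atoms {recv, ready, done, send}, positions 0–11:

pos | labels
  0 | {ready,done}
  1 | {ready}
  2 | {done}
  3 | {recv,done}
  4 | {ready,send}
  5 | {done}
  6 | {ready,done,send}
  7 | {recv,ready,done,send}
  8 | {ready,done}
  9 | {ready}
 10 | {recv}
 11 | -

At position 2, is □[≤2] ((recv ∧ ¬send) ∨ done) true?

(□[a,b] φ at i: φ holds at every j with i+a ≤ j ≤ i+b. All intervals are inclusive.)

Check ((recv ∧ ¬send) ∨ done) at every j in [2,4]:
  j=2: true
  j=3: true
  j=4: false
Fails at j=4 → formula fails.

No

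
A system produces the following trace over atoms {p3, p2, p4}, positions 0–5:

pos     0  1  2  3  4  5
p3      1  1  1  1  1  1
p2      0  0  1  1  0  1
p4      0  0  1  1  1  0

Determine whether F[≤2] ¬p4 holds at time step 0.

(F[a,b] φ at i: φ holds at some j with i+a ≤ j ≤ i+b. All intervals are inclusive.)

Holds

Check ¬p4 at each j in [0,2]:
  j=0: true
  j=1: true
  j=2: false
Found at j=0 → formula holds.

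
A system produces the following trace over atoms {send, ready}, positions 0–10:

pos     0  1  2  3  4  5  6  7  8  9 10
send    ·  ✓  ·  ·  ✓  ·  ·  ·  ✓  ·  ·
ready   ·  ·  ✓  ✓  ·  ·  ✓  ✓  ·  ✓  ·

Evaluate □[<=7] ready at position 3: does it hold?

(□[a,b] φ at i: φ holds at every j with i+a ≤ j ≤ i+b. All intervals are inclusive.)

Does not hold

Check ready at every j in [3,10]:
  j=3: true
  j=4: false
  j=5: false
  j=6: true
  j=7: true
  j=8: false
  j=9: true
  j=10: false
Fails at j=4 → formula fails.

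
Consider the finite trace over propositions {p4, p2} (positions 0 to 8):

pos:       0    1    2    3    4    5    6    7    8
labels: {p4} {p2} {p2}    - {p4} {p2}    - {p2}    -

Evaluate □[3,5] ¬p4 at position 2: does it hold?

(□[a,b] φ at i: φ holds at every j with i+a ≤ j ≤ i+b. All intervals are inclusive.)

Holds

Check ¬p4 at every j in [5,7]:
  j=5: true
  j=6: true
  j=7: true
All positions satisfy it → formula holds.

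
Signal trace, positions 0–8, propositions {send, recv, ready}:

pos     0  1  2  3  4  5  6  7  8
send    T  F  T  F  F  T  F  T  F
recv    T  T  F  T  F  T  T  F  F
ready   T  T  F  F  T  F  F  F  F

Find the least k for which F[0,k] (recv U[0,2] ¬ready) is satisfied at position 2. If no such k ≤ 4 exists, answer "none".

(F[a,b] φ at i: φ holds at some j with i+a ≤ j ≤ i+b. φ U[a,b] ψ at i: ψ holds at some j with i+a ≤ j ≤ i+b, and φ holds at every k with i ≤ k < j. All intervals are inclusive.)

0

Scan j = 2,3,… for (recv U[0,2] ¬ready):
  j=2: holds
First hit at j=2, so smallest k = 2-2 = 0.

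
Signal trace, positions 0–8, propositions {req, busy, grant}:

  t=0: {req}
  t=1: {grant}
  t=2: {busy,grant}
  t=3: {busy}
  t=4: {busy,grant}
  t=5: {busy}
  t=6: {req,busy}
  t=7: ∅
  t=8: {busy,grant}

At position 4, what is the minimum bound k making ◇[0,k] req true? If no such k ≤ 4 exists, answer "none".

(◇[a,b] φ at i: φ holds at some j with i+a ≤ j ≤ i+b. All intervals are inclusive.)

Scan j = 4,5,… for req:
  j=4: fails
  j=5: fails
  j=6: holds
First hit at j=6, so smallest k = 6-4 = 2.

2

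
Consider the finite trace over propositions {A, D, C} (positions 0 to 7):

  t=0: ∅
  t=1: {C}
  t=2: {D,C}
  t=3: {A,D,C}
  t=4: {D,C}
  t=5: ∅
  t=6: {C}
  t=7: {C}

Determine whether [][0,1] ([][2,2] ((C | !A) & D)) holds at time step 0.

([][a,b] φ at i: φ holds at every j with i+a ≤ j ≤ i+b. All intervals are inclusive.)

Yes

Check [][2,2] ((C | !A) & D) at every j in [0,1]:
  j=0: holds on [2,2]
  j=1: holds on [3,3]
All positions satisfy it → formula holds.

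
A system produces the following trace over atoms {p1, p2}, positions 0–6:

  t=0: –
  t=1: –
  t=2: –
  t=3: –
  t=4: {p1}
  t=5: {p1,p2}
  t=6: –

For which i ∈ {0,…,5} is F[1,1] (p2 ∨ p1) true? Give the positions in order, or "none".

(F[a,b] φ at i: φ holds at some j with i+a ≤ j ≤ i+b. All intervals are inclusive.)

3, 4

Evaluate at each i in [0,5]:
  i=0: ✗ (none in [1,1])
  i=1: ✗ (none in [2,2])
  i=2: ✗ (none in [3,3])
  i=3: ✓ (witness j=4)
  i=4: ✓ (witness j=5)
  i=5: ✗ (none in [6,6])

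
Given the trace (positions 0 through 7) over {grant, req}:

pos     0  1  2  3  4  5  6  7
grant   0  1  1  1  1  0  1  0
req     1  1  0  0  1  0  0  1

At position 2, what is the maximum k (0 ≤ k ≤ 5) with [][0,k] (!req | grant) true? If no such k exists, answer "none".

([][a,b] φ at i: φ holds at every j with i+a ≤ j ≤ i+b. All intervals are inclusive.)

(!req | grant) must hold from j=2 onward; find where it first fails.
  j=2: holds
  j=3: holds
  j=4: holds
  j=5: holds
  j=6: holds
  j=7: fails
Holds on [2,6], so largest k = 4.

4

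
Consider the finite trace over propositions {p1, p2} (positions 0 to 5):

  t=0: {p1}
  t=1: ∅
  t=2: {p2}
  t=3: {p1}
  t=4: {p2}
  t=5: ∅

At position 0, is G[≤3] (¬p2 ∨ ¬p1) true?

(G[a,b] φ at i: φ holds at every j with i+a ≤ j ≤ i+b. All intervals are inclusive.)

Check (¬p2 ∨ ¬p1) at every j in [0,3]:
  j=0: true
  j=1: true
  j=2: true
  j=3: true
All positions satisfy it → formula holds.

True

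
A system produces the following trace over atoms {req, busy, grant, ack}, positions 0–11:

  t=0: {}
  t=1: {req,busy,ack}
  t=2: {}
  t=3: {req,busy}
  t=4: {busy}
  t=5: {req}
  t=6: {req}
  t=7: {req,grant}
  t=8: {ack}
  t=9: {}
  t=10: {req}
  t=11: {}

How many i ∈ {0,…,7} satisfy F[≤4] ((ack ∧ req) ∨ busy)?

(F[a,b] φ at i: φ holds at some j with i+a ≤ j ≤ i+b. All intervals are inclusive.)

5

Evaluate at each i in [0,7]:
  i=0: ✓ (witness j=1)
  i=1: ✓ (witness j=1)
  i=2: ✓ (witness j=3)
  i=3: ✓ (witness j=3)
  i=4: ✓ (witness j=4)
  i=5: ✗ (none in [5,9])
  i=6: ✗ (none in [6,10])
  i=7: ✗ (none in [7,11])
Positions where it holds: {0, 1, 2, 3, 4} → 5.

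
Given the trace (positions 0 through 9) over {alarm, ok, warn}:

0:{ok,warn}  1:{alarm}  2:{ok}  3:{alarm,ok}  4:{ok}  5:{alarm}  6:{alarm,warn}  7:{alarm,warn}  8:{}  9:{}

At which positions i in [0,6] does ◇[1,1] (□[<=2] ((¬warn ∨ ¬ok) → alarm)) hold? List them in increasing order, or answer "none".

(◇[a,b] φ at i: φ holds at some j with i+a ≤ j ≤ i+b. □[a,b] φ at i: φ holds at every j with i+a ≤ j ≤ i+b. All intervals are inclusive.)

Evaluate at each i in [0,6]:
  i=0: ✗ (none in [1,1])
  i=1: ✗ (none in [2,2])
  i=2: ✗ (none in [3,3])
  i=3: ✗ (none in [4,4])
  i=4: ✓ (witness j=5)
  i=5: ✗ (none in [6,6])
  i=6: ✗ (none in [7,7])

4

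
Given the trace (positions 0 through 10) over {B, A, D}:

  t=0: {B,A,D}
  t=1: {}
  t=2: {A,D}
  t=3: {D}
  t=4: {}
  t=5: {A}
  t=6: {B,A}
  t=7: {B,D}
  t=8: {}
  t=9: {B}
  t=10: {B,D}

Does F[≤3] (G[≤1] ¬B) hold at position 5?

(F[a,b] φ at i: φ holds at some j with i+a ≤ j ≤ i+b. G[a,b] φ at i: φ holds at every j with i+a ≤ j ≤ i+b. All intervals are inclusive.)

Check G[≤1] ¬B at each j in [5,8]:
  j=5: fails at 6
  j=6: fails at 6
  j=7: fails at 7
  j=8: fails at 9
No position in the window satisfies it → formula fails.

Does not hold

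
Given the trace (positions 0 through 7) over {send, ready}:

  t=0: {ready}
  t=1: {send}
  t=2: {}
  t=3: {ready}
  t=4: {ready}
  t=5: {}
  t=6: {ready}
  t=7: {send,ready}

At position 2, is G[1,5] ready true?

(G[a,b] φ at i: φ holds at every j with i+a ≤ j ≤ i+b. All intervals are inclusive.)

Check ready at every j in [3,7]:
  j=3: true
  j=4: true
  j=5: false
  j=6: true
  j=7: true
Fails at j=5 → formula fails.

False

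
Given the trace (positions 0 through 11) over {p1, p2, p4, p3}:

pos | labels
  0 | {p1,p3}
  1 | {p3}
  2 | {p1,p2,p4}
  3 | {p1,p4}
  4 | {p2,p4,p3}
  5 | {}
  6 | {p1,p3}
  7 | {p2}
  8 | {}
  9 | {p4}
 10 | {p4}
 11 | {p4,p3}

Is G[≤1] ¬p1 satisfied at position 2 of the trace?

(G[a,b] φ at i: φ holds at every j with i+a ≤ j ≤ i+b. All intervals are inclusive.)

Does not hold

Check ¬p1 at every j in [2,3]:
  j=2: false
  j=3: false
Fails at j=2 → formula fails.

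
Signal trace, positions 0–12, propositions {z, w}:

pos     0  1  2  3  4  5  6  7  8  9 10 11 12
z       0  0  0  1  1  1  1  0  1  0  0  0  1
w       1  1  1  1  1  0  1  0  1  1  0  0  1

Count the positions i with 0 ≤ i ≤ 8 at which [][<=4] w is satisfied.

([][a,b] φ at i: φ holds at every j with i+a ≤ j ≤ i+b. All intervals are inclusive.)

Evaluate at each i in [0,8]:
  i=0: ✓ (all of [0,4])
  i=1: ✗ (fails at j=5)
  i=2: ✗ (fails at j=5)
  i=3: ✗ (fails at j=5)
  i=4: ✗ (fails at j=5)
  i=5: ✗ (fails at j=5)
  i=6: ✗ (fails at j=7)
  i=7: ✗ (fails at j=7)
  i=8: ✗ (fails at j=10)
Positions where it holds: {0} → 1.

1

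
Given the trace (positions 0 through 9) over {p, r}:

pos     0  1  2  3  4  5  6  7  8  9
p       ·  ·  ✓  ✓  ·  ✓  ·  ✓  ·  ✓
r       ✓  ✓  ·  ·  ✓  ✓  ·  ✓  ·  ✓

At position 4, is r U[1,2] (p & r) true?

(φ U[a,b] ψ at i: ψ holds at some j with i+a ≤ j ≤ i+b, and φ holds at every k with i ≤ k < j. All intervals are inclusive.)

Need some j in [5,6] with (p & r), and r at every k in [4,j-1].
  j=5: (p & r) holds; r holds at every k in [4,4] → satisfied.

True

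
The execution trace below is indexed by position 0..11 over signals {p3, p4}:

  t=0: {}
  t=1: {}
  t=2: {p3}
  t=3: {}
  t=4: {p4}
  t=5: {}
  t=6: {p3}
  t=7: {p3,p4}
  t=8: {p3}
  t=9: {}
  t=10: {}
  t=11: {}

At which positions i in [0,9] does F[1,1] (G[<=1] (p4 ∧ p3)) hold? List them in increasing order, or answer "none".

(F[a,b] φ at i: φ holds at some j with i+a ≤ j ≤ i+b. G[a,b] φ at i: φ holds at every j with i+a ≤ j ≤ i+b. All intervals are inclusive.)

Evaluate at each i in [0,9]:
  i=0: ✗ (none in [1,1])
  i=1: ✗ (none in [2,2])
  i=2: ✗ (none in [3,3])
  i=3: ✗ (none in [4,4])
  i=4: ✗ (none in [5,5])
  i=5: ✗ (none in [6,6])
  i=6: ✗ (none in [7,7])
  i=7: ✗ (none in [8,8])
  i=8: ✗ (none in [9,9])
  i=9: ✗ (none in [10,10])

none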